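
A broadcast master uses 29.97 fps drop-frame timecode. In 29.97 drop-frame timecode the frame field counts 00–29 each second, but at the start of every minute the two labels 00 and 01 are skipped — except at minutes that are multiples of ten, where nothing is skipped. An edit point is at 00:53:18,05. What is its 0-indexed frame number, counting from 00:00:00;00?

95849

Complete 10-minute blocks: 5, each 17982 frames → 89910.
Remaining 3 whole minutes in the current block: 1800 + 2 × 1798 = 5396 frames.
Within the current minute: 18 × 30 + 5 − 2 = 543 (labels ;00/;01 skipped at this minute). Total = 89910 + 5396 + 543 = 95849.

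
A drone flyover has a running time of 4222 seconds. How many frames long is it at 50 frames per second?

211100 frames

Frames = 4222 × 50 = 211100.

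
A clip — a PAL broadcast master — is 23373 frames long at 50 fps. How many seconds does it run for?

Running time = 23373 / (50) = 467.46 s.

467.46 seconds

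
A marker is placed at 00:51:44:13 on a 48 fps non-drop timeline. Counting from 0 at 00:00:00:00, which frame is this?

149005

Total seconds to the label: (0 × 3600 + 51 × 60 + 44) = 3104.
Frame index = 3104 × 48 + 13 = 149005.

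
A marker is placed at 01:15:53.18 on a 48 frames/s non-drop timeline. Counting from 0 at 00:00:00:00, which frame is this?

218562

Total seconds to the label: (1 × 3600 + 15 × 60 + 53) = 4553.
Frame index = 4553 × 48 + 18 = 218562.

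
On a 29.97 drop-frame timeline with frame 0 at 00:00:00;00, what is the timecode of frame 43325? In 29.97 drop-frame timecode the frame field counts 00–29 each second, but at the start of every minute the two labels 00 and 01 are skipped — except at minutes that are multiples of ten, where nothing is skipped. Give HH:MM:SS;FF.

00:24:05;19

Each 10-minute DF block holds 10 × 60 × 30 − 9 × 2 = 17982 frames. 43325 ÷ 17982 → 2 full blocks, remainder 7361.
Within the partial block the first minute is 1800 frames and each further minute 1798, so 4 further minute boundaries passed. Total skipped labels = 18 × 2 + 2 × 4 = 44.
Non-drop label index = 43325 + 44 = 43369; at 30 labels/s that is 00:24:05:19, i.e. DF 00:24:05;19.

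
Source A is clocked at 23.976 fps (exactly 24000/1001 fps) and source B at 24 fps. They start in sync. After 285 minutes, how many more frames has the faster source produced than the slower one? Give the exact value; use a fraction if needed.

285 min = 17100 s.
A emits 24000/1001 × 17100 = 410400000/1001 frames; B emits 24 × 17100 = 410400.
Difference = 410400/1001 frames (≈ 409.9900); B is ahead of A.

410400/1001 frames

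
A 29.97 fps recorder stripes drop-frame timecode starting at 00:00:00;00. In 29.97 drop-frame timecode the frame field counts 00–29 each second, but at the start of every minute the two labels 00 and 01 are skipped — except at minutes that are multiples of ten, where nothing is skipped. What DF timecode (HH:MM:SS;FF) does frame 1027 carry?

00:00:34;07

Ten DF minutes hold 17982 frames, so frame 1027 lies in block 0 (frames 0–17981) with 1027 frames into that block.
The block's first minute is 1800 frames and the rest 1798 each; 1027 frames reaches minute 0, so 0 × 18 + 0 × 2 = 0 labels have been skipped so far.
Adding those back, label number 1027 + 0 = 1027 at 30 labels/s is 34 s + 7 f = 0 h 0 min 34 s frame 7, i.e. 00:00:34;07.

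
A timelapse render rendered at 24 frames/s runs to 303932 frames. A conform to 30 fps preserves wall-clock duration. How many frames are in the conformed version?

Target frames = source frames × (target rate / source rate) = 303932 × (30)/(24) = 303932 × 5/4 = 379915.

379915 frames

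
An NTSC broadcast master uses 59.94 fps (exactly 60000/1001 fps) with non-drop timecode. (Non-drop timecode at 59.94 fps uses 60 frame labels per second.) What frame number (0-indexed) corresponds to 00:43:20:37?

Total seconds to the label: (0 × 3600 + 43 × 60 + 20) = 2600.
Frame index = 2600 × 60 + 37 = 156037.

frame 156037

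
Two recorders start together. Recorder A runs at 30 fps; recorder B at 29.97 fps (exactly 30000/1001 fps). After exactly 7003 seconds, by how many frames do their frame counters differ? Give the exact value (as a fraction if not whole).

A emits 30 × 7003 = 210090 frames; B emits 30000/1001 × 7003 = 210090000/1001.
Difference = 210090/1001 frames (≈ 209.8801); B is behind A.

210090/1001 frames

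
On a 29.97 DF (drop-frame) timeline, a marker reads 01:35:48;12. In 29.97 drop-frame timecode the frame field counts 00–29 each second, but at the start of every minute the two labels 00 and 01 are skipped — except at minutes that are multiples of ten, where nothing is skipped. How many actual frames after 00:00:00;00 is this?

172280

As if non-drop at 30 labels/s: (1 × 3600 + 35 × 60 + 48) × 30 + 12 = 172452.
Minute boundaries passed: 95; those not divisible by 10: 95 − 9 = 86; dropped labels = 2 × 86 = 172.
Actual frame index = 172452 − 172 = 172280.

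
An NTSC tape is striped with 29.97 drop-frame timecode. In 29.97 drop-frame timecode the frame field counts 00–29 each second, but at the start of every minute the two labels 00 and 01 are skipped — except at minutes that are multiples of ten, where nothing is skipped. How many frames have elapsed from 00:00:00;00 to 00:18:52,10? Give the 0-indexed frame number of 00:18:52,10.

Complete 10-minute blocks: 1, each 17982 frames → 17982.
Remaining 8 whole minutes in the current block: 1800 + 7 × 1798 = 14386 frames.
Within the current minute: 52 × 30 + 10 − 2 = 1568 (labels ;00/;01 skipped at this minute). Total = 17982 + 14386 + 1568 = 33936.

33936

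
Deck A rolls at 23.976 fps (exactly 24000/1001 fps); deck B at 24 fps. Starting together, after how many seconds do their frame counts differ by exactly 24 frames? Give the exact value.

1001 seconds

The gap grows by |24 − 24000/1001| = 24/1001 frames per second.
Time for a 24-frame gap: 24 ÷ (24/1001) = 1001 s.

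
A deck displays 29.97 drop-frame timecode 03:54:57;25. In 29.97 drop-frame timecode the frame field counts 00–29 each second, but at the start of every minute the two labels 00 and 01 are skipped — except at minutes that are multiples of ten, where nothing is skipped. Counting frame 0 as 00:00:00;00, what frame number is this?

Complete 10-minute blocks: 23, each 17982 frames → 413586.
Remaining 4 whole minutes in the current block: 1800 + 3 × 1798 = 7194 frames.
Within the current minute: 57 × 30 + 25 − 2 = 1733 (labels ;00/;01 skipped at this minute). Total = 413586 + 7194 + 1733 = 422513.

422513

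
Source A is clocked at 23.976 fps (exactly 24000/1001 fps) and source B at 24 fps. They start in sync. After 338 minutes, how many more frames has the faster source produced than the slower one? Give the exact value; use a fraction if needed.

37440/77 frames

338 min = 20280 s.
A emits 24000/1001 × 20280 = 37440000/77 frames; B emits 24 × 20280 = 486720.
Difference = 37440/77 frames (≈ 486.2338); B is ahead of A.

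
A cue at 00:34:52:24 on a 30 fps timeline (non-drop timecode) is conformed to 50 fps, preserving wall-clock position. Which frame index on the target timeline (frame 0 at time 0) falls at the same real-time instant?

frame 104640

Source frame index: (0×3600 + 34×60 + 52) × 30 + 24 = 62784.
Real time: 62784 / (30) = 10464/5 s.
Target frame: (10464/5) × (50) = 104640.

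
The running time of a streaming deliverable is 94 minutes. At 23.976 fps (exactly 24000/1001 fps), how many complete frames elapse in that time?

94 min = 5640 s.
Frames = 5640 × 24000/1001 = 135360000/1001 ≈ 135224.7752.
Complete frames: 135224.

135224 frames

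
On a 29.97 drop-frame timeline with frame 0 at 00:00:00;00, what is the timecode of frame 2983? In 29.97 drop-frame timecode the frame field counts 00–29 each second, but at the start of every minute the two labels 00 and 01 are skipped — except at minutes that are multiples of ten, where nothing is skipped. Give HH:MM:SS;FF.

Each 10-minute DF block holds 10 × 60 × 30 − 9 × 2 = 17982 frames. 2983 ÷ 17982 → 0 full blocks, remainder 2983.
Within the partial block the first minute is 1800 frames and each further minute 1798, so 1 further minute boundary passed. Total skipped labels = 18 × 0 + 2 × 1 = 2.
Non-drop label index = 2983 + 2 = 2985; at 30 labels/s that is 00:01:39:15, i.e. DF 00:01:39;15.

00:01:39;15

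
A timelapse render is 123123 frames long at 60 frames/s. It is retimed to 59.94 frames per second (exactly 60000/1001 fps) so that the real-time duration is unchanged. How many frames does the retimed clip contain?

Target frames = source frames × (target rate / source rate) = 123123 × (60000/1001)/(60) = 123123 × 1000/1001 = 123000.

123000 frames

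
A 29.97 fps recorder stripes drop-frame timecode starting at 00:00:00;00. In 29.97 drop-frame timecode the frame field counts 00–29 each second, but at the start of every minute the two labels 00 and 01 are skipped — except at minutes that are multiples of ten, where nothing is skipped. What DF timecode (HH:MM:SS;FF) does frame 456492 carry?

04:13:51;18

Each 10-minute DF block holds 10 × 60 × 30 − 9 × 2 = 17982 frames. 456492 ÷ 17982 → 25 full blocks, remainder 6942.
Within the partial block the first minute is 1800 frames and each further minute 1798, so 3 further minute boundaries passed. Total skipped labels = 18 × 25 + 2 × 3 = 456.
Non-drop label index = 456492 + 456 = 456948; at 30 labels/s that is 04:13:51:18, i.e. DF 04:13:51;18.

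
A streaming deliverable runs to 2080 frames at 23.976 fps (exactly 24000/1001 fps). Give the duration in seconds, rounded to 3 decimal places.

Running time = 2080 × 1001/24000 = 13013/150 s ≈ 86.753 s.

86.753 seconds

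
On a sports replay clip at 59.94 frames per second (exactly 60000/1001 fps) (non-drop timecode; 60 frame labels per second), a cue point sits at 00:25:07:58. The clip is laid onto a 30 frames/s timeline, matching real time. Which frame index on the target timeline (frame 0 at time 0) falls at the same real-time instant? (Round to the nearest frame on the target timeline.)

frame 45284

Source frame index: (0×3600 + 25×60 + 7) × 60 + 58 = 90478.
Real time: 90478 / (60000/1001) = 45284239/30000 s.
Target frame: (45284239/30000) × (30) = 45284239/1000 ≈ 45284.239 → 45284.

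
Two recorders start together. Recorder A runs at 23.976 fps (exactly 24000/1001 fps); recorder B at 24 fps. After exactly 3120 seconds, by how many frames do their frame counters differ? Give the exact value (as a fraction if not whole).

5760/77 frames

A emits 24000/1001 × 3120 = 5760000/77 frames; B emits 24 × 3120 = 74880.
Difference = 5760/77 frames (≈ 74.8052); B is ahead of A.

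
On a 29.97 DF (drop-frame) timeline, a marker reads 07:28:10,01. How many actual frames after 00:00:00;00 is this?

805893

As if non-drop at 30 labels/s: (7 × 3600 + 28 × 60 + 10) × 30 + 1 = 806701.
Minute boundaries passed: 448; those not divisible by 10: 448 − 44 = 404; dropped labels = 2 × 404 = 808.
Actual frame index = 806701 − 808 = 805893.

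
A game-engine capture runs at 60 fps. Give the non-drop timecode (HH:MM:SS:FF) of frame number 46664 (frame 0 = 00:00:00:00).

00:12:57:44

46664 ÷ 60 = 777 full seconds, remainder 44 frames.
777 s = 0 h 12 min 57 s.
Timecode: 00:12:57:44.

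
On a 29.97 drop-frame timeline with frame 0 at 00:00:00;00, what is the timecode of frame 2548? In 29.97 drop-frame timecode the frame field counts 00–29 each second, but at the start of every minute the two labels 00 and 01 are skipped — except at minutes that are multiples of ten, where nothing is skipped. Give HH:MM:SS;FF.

00:01:25;00

Ten DF minutes hold 17982 frames, so frame 2548 lies in block 0 (frames 0–17981) with 2548 frames into that block.
The block's first minute is 1800 frames and the rest 1798 each; 2548 frames reaches minute 1, so 0 × 18 + 1 × 2 = 2 labels have been skipped so far.
Adding those back, label number 2548 + 2 = 2550 at 30 labels/s is 85 s + 0 f = 0 h 1 min 25 s frame 0, i.e. 00:01:25;00.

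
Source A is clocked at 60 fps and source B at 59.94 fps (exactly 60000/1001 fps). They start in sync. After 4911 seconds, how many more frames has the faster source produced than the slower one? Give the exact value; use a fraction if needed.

294660/1001 frames

A emits 60 × 4911 = 294660 frames; B emits 60000/1001 × 4911 = 294660000/1001.
Difference = 294660/1001 frames (≈ 294.3656); B is behind A.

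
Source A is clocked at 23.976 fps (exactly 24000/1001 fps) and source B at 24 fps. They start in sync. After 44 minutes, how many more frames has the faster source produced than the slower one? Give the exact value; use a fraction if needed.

5760/91 frames

44 min = 2640 s.
A emits 24000/1001 × 2640 = 5760000/91 frames; B emits 24 × 2640 = 63360.
Difference = 5760/91 frames (≈ 63.2967); B is ahead of A.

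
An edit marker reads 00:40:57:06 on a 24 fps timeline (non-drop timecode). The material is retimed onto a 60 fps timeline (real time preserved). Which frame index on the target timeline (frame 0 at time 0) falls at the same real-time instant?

Source frame index: (0×3600 + 40×60 + 57) × 24 + 6 = 58974.
Real time: 58974 / (24) = 9829/4 s.
Target frame: (9829/4) × (60) = 147435.

frame 147435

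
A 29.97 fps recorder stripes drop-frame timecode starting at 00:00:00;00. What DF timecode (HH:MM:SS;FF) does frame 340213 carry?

03:09:11;25

Ten DF minutes hold 17982 frames, so frame 340213 lies in block 18 (frames 323676–341657) with 16537 frames into that block.
The block's first minute is 1800 frames and the rest 1798 each; 16537 frames reaches minute 9, so 18 × 18 + 9 × 2 = 342 labels have been skipped so far.
Adding those back, label number 340213 + 342 = 340555 at 30 labels/s is 11351 s + 25 f = 3 h 9 min 11 s frame 25, i.e. 03:09:11;25.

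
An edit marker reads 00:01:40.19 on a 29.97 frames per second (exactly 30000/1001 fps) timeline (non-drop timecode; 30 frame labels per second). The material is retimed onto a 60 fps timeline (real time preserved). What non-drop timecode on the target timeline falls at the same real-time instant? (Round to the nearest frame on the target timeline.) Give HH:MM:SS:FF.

Source frame index: (0×3600 + 1×60 + 40) × 30 + 19 = 3019.
Real time: 3019 / (30000/1001) = 3022019/30000 s.
Target frame: (3022019/30000) × (60) = 3022019/500 ≈ 6044.038 → 6044.
At 60 labels/s: frame 6044 → 00:01:40:44.

00:01:40:44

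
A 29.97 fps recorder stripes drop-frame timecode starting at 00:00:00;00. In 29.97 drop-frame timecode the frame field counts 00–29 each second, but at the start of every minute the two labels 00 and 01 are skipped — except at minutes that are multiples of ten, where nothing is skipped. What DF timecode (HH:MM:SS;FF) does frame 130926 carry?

01:12:48;16

Each 10-minute DF block holds 10 × 60 × 30 − 9 × 2 = 17982 frames. 130926 ÷ 17982 → 7 full blocks, remainder 5052.
Within the partial block the first minute is 1800 frames and each further minute 1798, so 2 further minute boundaries passed. Total skipped labels = 18 × 7 + 2 × 2 = 130.
Non-drop label index = 130926 + 130 = 131056; at 30 labels/s that is 01:12:48:16, i.e. DF 01:12:48;16.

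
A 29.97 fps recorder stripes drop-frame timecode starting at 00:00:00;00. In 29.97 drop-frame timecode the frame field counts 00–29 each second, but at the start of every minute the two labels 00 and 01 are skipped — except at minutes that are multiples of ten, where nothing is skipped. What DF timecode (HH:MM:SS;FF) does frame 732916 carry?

Ten DF minutes hold 17982 frames, so frame 732916 lies in block 40 (frames 719280–737261) with 13636 frames into that block.
The block's first minute is 1800 frames and the rest 1798 each; 13636 frames reaches minute 7, so 40 × 18 + 7 × 2 = 734 labels have been skipped so far.
Adding those back, label number 732916 + 734 = 733650 at 30 labels/s is 24455 s + 0 f = 6 h 47 min 35 s frame 0, i.e. 06:47:35;00.

06:47:35;00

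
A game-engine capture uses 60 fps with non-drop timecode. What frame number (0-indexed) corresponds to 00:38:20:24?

138024

Total seconds to the label: (0 × 3600 + 38 × 60 + 20) = 2300.
Frame index = 2300 × 60 + 24 = 138024.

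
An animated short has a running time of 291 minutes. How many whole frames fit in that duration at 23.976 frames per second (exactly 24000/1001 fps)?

418621 frames

291 min = 17460 s.
Frames = 17460 × 24000/1001 = 419040000/1001 ≈ 418621.3786.
Complete frames: 418621.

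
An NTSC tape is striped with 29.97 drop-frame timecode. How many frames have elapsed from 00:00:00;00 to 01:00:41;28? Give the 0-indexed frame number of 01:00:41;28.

109150

As if non-drop at 30 labels/s: (1 × 3600 + 0 × 60 + 41) × 30 + 28 = 109258.
Minute boundaries passed: 60; those not divisible by 10: 60 − 6 = 54; dropped labels = 2 × 54 = 108.
Actual frame index = 109258 − 108 = 109150.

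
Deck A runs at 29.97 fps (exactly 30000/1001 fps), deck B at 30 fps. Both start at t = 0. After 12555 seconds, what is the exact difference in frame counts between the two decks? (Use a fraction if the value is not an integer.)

A emits 30000/1001 × 12555 = 376650000/1001 frames; B emits 30 × 12555 = 376650.
Difference = 376650/1001 frames (≈ 376.2737); B is ahead of A.

376650/1001 frames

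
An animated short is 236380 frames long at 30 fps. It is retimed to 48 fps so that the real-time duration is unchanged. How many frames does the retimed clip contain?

Target frames = source frames × (target rate / source rate) = 236380 × (48)/(30) = 236380 × 8/5 = 378208.

378208 frames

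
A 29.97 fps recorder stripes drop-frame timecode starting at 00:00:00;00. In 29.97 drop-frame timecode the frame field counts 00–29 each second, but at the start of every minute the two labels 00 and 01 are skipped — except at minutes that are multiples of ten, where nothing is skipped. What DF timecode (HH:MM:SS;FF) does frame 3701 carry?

00:02:03;15

Each 10-minute DF block holds 10 × 60 × 30 − 9 × 2 = 17982 frames. 3701 ÷ 17982 → 0 full blocks, remainder 3701.
Within the partial block the first minute is 1800 frames and each further minute 1798, so 2 further minute boundaries passed. Total skipped labels = 18 × 0 + 2 × 2 = 4.
Non-drop label index = 3701 + 4 = 3705; at 30 labels/s that is 00:02:03:15, i.e. DF 00:02:03;15.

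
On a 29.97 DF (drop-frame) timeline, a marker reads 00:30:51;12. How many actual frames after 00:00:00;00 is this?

Complete 10-minute blocks: 3, each 17982 frames → 53946.
Remaining 0 whole minutes in the current block: 0 frames.
Within the current minute: 51 × 30 + 12 = 1542. Total = 53946 + 0 + 1542 = 55488.

55488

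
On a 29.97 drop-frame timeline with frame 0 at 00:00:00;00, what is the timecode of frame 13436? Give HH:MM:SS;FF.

Each 10-minute DF block holds 10 × 60 × 30 − 9 × 2 = 17982 frames. 13436 ÷ 17982 → 0 full blocks, remainder 13436.
Within the partial block the first minute is 1800 frames and each further minute 1798, so 7 further minute boundaries passed. Total skipped labels = 18 × 0 + 2 × 7 = 14.
Non-drop label index = 13436 + 14 = 13450; at 30 labels/s that is 00:07:28:10, i.e. DF 00:07:28;10.

00:07:28;10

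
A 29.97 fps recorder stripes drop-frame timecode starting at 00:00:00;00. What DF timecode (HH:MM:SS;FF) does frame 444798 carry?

04:07:21;14

Ten DF minutes hold 17982 frames, so frame 444798 lies in block 24 (frames 431568–449549) with 13230 frames into that block.
The block's first minute is 1800 frames and the rest 1798 each; 13230 frames reaches minute 7, so 24 × 18 + 7 × 2 = 446 labels have been skipped so far.
Adding those back, label number 444798 + 446 = 445244 at 30 labels/s is 14841 s + 14 f = 4 h 7 min 21 s frame 14, i.e. 04:07:21;14.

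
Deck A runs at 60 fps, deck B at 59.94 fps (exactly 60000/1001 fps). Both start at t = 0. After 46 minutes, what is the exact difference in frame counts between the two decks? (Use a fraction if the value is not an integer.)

46 min = 2760 s.
A emits 60 × 2760 = 165600 frames; B emits 60000/1001 × 2760 = 165600000/1001.
Difference = 165600/1001 frames (≈ 165.4346); B is behind A.

165600/1001 frames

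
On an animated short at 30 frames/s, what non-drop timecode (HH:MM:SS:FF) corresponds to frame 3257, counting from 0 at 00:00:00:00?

3257 ÷ 30 = 108 full seconds, remainder 17 frames.
108 s = 0 h 1 min 48 s.
Timecode: 00:01:48:17.

00:01:48:17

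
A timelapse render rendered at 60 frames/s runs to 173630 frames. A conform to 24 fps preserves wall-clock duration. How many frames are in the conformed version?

Target frames = source frames × (target rate / source rate) = 173630 × (24)/(60) = 173630 × 2/5 = 69452.

69452 frames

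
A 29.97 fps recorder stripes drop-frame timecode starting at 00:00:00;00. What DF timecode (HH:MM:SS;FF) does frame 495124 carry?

Each 10-minute DF block holds 10 × 60 × 30 − 9 × 2 = 17982 frames. 495124 ÷ 17982 → 27 full blocks, remainder 9610.
Within the partial block the first minute is 1800 frames and each further minute 1798, so 5 further minute boundaries passed. Total skipped labels = 18 × 27 + 2 × 5 = 496.
Non-drop label index = 495124 + 496 = 495620; at 30 labels/s that is 04:35:20:20, i.e. DF 04:35:20;20.

04:35:20;20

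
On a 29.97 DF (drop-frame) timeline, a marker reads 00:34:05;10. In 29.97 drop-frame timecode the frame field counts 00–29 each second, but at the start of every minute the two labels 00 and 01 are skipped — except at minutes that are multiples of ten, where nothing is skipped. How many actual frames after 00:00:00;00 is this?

Complete 10-minute blocks: 3, each 17982 frames → 53946.
Remaining 4 whole minutes in the current block: 1800 + 3 × 1798 = 7194 frames.
Within the current minute: 5 × 30 + 10 − 2 = 158 (labels ;00/;01 skipped at this minute). Total = 53946 + 7194 + 158 = 61298.

61298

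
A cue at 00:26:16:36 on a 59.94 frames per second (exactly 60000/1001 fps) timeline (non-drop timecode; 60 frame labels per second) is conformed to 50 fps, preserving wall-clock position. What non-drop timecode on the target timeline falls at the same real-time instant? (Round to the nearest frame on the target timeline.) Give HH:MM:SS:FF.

00:26:18:09

Source frame index: (0×3600 + 26×60 + 16) × 60 + 36 = 94596.
Real time: 94596 / (60000/1001) = 7890883/5000 s.
Target frame: (7890883/5000) × (50) = 7890883/100 ≈ 78908.830 → 78909.
At 50 labels/s: frame 78909 → 00:26:18:09.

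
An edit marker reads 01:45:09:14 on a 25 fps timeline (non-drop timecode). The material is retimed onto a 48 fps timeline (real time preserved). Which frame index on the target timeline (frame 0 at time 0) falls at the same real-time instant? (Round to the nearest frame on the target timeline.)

Source frame index: (1×3600 + 45×60 + 9) × 25 + 14 = 157739.
Real time: 157739 / (25) = 157739/25 s.
Target frame: (157739/25) × (48) = 7571472/25 ≈ 302858.880 → 302859.

frame 302859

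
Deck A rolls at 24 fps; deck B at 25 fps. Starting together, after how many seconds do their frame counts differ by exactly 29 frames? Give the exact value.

29 seconds

The gap grows by |25 − 24| = 1 frame per second.
Time for a 29-frame gap: 29 ÷ (1) = 29 s.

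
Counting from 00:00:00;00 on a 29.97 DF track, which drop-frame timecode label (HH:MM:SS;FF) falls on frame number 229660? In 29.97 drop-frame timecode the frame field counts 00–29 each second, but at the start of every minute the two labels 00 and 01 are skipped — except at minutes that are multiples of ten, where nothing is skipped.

02:07:43;00

Ten DF minutes hold 17982 frames, so frame 229660 lies in block 12 (frames 215784–233765) with 13876 frames into that block.
The block's first minute is 1800 frames and the rest 1798 each; 13876 frames reaches minute 7, so 12 × 18 + 7 × 2 = 230 labels have been skipped so far.
Adding those back, label number 229660 + 230 = 229890 at 30 labels/s is 7663 s + 0 f = 2 h 7 min 43 s frame 0, i.e. 02:07:43;00.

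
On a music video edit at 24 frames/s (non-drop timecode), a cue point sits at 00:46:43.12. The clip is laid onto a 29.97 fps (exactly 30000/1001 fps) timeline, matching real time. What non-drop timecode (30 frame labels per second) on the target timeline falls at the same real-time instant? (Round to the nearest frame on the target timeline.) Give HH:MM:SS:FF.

00:46:40:21

Source frame index: (0×3600 + 46×60 + 43) × 24 + 12 = 67284.
Real time: 67284 / (24) = 5607/2 s.
Target frame: (5607/2) × (30000/1001) = 12015000/143 ≈ 84020.979 → 84021.
At 30 labels/s: frame 84021 → 00:46:40:21.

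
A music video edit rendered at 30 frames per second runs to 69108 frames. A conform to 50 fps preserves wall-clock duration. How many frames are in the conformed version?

115180 frames

Target frames = source frames × (target rate / source rate) = 69108 × (50)/(30) = 69108 × 5/3 = 115180.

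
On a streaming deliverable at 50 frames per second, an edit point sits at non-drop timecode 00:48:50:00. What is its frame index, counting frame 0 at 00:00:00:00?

146500

Total seconds to the label: (0 × 3600 + 48 × 60 + 50) = 2930.
Frame index = 2930 × 50 + 0 = 146500.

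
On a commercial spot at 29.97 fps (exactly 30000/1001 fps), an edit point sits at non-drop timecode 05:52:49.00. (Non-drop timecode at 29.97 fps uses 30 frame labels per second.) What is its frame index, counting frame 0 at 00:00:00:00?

frame 635070

Total seconds to the label: (5 × 3600 + 52 × 60 + 49) = 21169.
Frame index = 21169 × 30 + 0 = 635070.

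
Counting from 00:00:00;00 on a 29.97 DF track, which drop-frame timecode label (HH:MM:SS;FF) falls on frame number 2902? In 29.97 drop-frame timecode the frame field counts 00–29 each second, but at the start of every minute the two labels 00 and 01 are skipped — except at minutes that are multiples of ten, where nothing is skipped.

Ten DF minutes hold 17982 frames, so frame 2902 lies in block 0 (frames 0–17981) with 2902 frames into that block.
The block's first minute is 1800 frames and the rest 1798 each; 2902 frames reaches minute 1, so 0 × 18 + 1 × 2 = 2 labels have been skipped so far.
Adding those back, label number 2902 + 2 = 2904 at 30 labels/s is 96 s + 24 f = 0 h 1 min 36 s frame 24, i.e. 00:01:36;24.

00:01:36;24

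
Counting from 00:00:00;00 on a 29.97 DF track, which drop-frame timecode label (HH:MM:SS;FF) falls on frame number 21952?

Each 10-minute DF block holds 10 × 60 × 30 − 9 × 2 = 17982 frames. 21952 ÷ 17982 → 1 full block, remainder 3970.
Within the partial block the first minute is 1800 frames and each further minute 1798, so 2 further minute boundaries passed. Total skipped labels = 18 × 1 + 2 × 2 = 22.
Non-drop label index = 21952 + 22 = 21974; at 30 labels/s that is 00:12:12:14, i.e. DF 00:12:12;14.

00:12:12;14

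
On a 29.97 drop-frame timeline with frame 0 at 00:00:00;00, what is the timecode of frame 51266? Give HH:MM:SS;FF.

00:28:30;18

Ten DF minutes hold 17982 frames, so frame 51266 lies in block 2 (frames 35964–53945) with 15302 frames into that block.
The block's first minute is 1800 frames and the rest 1798 each; 15302 frames reaches minute 8, so 2 × 18 + 8 × 2 = 52 labels have been skipped so far.
Adding those back, label number 51266 + 52 = 51318 at 30 labels/s is 1710 s + 18 f = 0 h 28 min 30 s frame 18, i.e. 00:28:30;18.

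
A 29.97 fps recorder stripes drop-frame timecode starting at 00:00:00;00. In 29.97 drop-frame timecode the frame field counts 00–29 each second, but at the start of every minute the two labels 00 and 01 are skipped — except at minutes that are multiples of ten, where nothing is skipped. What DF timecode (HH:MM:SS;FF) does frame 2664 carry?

00:01:28;26

Each 10-minute DF block holds 10 × 60 × 30 − 9 × 2 = 17982 frames. 2664 ÷ 17982 → 0 full blocks, remainder 2664.
Within the partial block the first minute is 1800 frames and each further minute 1798, so 1 further minute boundary passed. Total skipped labels = 18 × 0 + 2 × 1 = 2.
Non-drop label index = 2664 + 2 = 2666; at 30 labels/s that is 00:01:28:26, i.e. DF 00:01:28;26.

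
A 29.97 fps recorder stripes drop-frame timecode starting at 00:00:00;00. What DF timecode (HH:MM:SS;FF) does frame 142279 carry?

01:19:07;13

Ten DF minutes hold 17982 frames, so frame 142279 lies in block 7 (frames 125874–143855) with 16405 frames into that block.
The block's first minute is 1800 frames and the rest 1798 each; 16405 frames reaches minute 9, so 7 × 18 + 9 × 2 = 144 labels have been skipped so far.
Adding those back, label number 142279 + 144 = 142423 at 30 labels/s is 4747 s + 13 f = 1 h 19 min 7 s frame 13, i.e. 01:19:07;13.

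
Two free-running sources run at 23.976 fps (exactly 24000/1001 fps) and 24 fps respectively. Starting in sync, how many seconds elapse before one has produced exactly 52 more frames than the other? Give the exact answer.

13013/6 seconds

The gap grows by |24 − 24000/1001| = 24/1001 frames per second.
Time for a 52-frame gap: 52 ÷ (24/1001) = 13013/6 s.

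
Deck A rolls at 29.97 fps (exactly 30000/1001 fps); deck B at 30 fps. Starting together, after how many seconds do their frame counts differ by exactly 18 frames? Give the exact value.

600.6 seconds

The gap grows by |30 − 30000/1001| = 30/1001 frames per second.
Time for a 18-frame gap: 18 ÷ (30/1001) = 600.6 s.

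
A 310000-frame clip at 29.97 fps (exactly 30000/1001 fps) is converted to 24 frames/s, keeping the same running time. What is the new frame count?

248248 frames

Target frames = source frames × (target rate / source rate) = 310000 × (24)/(30000/1001) = 310000 × 1001/1250 = 248248.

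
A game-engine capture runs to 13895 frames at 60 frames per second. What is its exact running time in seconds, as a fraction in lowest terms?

Running time = 13895 ÷ (60) = 13895 × 1/60 = 2779/12 s.

2779/12 seconds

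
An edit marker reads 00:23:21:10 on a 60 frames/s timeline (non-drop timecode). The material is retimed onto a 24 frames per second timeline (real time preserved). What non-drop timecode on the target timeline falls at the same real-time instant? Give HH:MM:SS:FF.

Source frame index: (0×3600 + 23×60 + 21) × 60 + 10 = 84070.
Real time: 84070 / (60) = 8407/6 s.
Target frame: (8407/6) × (24) = 33628.
At 24 labels/s: frame 33628 → 00:23:21:04.

00:23:21:04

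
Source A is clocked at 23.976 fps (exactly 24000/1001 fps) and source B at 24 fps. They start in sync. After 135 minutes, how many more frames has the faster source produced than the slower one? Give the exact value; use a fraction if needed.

194400/1001 frames

135 min = 8100 s.
A emits 24000/1001 × 8100 = 194400000/1001 frames; B emits 24 × 8100 = 194400.
Difference = 194400/1001 frames (≈ 194.2058); B is ahead of A.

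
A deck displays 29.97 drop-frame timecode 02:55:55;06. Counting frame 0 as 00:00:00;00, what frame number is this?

Complete 10-minute blocks: 17, each 17982 frames → 305694.
Remaining 5 whole minutes in the current block: 1800 + 4 × 1798 = 8992 frames.
Within the current minute: 55 × 30 + 6 − 2 = 1654 (labels ;00/;01 skipped at this minute). Total = 305694 + 8992 + 1654 = 316340.

316340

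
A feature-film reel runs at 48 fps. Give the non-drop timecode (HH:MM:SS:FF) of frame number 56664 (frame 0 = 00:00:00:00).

56664 ÷ 48 = 1180 full seconds, remainder 24 frames.
1180 s = 0 h 19 min 40 s.
Timecode: 00:19:40:24.

00:19:40:24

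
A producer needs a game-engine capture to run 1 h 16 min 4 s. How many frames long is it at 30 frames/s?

136920 frames

1 h 16 min 4 s = 4564 s.
Frames = 4564 × 30 = 136920.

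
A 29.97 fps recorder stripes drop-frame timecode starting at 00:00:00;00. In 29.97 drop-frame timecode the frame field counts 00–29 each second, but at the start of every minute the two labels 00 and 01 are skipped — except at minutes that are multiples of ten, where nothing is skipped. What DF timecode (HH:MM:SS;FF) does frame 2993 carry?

Ten DF minutes hold 17982 frames, so frame 2993 lies in block 0 (frames 0–17981) with 2993 frames into that block.
The block's first minute is 1800 frames and the rest 1798 each; 2993 frames reaches minute 1, so 0 × 18 + 1 × 2 = 2 labels have been skipped so far.
Adding those back, label number 2993 + 2 = 2995 at 30 labels/s is 99 s + 25 f = 0 h 1 min 39 s frame 25, i.e. 00:01:39;25.

00:01:39;25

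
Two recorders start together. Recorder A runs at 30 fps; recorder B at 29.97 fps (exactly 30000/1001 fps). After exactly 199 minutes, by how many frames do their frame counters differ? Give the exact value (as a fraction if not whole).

199 min = 11940 s.
A emits 30 × 11940 = 358200 frames; B emits 30000/1001 × 11940 = 358200000/1001.
Difference = 358200/1001 frames (≈ 357.8422); B is behind A.

358200/1001 frames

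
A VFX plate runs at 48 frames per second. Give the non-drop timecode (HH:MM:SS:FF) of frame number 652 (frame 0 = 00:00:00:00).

652 ÷ 48 = 13 full seconds, remainder 28 frames.
13 s = 0 h 0 min 13 s.
Timecode: 00:00:13:28.

00:00:13:28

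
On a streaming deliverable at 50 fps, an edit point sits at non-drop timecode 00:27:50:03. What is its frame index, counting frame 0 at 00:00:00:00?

83503

Total seconds to the label: (0 × 3600 + 27 × 60 + 50) = 1670.
Frame index = 1670 × 50 + 3 = 83503.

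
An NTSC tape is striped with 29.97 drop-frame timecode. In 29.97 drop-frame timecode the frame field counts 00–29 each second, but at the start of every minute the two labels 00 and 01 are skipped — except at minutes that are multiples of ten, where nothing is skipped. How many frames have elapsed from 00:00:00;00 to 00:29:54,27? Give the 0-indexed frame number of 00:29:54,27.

53793

Complete 10-minute blocks: 2, each 17982 frames → 35964.
Remaining 9 whole minutes in the current block: 1800 + 8 × 1798 = 16184 frames.
Within the current minute: 54 × 30 + 27 − 2 = 1645 (labels ;00/;01 skipped at this minute). Total = 35964 + 16184 + 1645 = 53793.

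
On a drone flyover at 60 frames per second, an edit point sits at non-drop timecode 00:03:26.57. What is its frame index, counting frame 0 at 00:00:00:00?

12417

Total seconds to the label: (0 × 3600 + 3 × 60 + 26) = 206.
Frame index = 206 × 60 + 57 = 12417.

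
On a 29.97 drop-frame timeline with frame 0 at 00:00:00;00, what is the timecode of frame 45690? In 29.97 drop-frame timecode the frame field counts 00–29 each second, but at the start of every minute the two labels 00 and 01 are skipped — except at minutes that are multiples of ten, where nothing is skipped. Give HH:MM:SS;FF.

Ten DF minutes hold 17982 frames, so frame 45690 lies in block 2 (frames 35964–53945) with 9726 frames into that block.
The block's first minute is 1800 frames and the rest 1798 each; 9726 frames reaches minute 5, so 2 × 18 + 5 × 2 = 46 labels have been skipped so far.
Adding those back, label number 45690 + 46 = 45736 at 30 labels/s is 1524 s + 16 f = 0 h 25 min 24 s frame 16, i.e. 00:25:24;16.

00:25:24;16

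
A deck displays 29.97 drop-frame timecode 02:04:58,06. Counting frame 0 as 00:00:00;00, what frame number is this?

As if non-drop at 30 labels/s: (2 × 3600 + 4 × 60 + 58) × 30 + 6 = 224946.
Minute boundaries passed: 124; those not divisible by 10: 124 − 12 = 112; dropped labels = 2 × 112 = 224.
Actual frame index = 224946 − 224 = 224722.

224722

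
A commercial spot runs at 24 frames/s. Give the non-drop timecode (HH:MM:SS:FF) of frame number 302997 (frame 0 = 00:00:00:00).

03:30:24:21

302997 ÷ 24 = 12624 full seconds, remainder 21 frames.
12624 s = 3 h 30 min 24 s.
Timecode: 03:30:24:21.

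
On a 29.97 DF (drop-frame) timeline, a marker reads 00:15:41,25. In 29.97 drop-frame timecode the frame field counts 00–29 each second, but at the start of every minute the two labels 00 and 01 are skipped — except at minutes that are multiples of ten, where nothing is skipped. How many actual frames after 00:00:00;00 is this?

28227

As if non-drop at 30 labels/s: (0 × 3600 + 15 × 60 + 41) × 30 + 25 = 28255.
Minute boundaries passed: 15; those not divisible by 10: 15 − 1 = 14; dropped labels = 2 × 14 = 28.
Actual frame index = 28255 − 28 = 28227.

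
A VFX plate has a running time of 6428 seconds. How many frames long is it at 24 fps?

Frames = 6428 × 24 = 154272.

154272 frames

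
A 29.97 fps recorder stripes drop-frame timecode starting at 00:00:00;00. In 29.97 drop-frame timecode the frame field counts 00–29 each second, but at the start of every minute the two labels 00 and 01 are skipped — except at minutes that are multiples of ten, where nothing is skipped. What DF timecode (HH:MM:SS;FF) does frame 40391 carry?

00:22:27;21

Ten DF minutes hold 17982 frames, so frame 40391 lies in block 2 (frames 35964–53945) with 4427 frames into that block.
The block's first minute is 1800 frames and the rest 1798 each; 4427 frames reaches minute 2, so 2 × 18 + 2 × 2 = 40 labels have been skipped so far.
Adding those back, label number 40391 + 40 = 40431 at 30 labels/s is 1347 s + 21 f = 0 h 22 min 27 s frame 21, i.e. 00:22:27;21.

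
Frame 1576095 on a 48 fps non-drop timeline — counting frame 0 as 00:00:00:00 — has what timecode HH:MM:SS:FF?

09:07:15:15

1576095 ÷ 48 = 32835 full seconds, remainder 15 frames.
32835 s = 9 h 7 min 15 s.
Timecode: 09:07:15:15.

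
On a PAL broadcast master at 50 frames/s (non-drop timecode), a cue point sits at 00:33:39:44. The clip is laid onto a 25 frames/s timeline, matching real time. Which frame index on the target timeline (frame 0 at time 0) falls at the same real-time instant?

Source frame index: (0×3600 + 33×60 + 39) × 50 + 44 = 100994.
Real time: 100994 / (50) = 50497/25 s.
Target frame: (50497/25) × (25) = 50497.

frame 50497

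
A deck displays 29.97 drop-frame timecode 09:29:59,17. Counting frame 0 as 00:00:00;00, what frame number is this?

As if non-drop at 30 labels/s: (9 × 3600 + 29 × 60 + 59) × 30 + 17 = 1025987.
Minute boundaries passed: 569; those not divisible by 10: 569 − 56 = 513; dropped labels = 2 × 513 = 1026.
Actual frame index = 1025987 − 1026 = 1024961.

1024961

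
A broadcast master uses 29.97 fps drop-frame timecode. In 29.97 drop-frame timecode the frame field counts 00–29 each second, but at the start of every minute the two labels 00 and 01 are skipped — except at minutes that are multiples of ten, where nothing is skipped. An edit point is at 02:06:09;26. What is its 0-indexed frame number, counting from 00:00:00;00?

Complete 10-minute blocks: 12, each 17982 frames → 215784.
Remaining 6 whole minutes in the current block: 1800 + 5 × 1798 = 10790 frames.
Within the current minute: 9 × 30 + 26 − 2 = 294 (labels ;00/;01 skipped at this minute). Total = 215784 + 10790 + 294 = 226868.

226868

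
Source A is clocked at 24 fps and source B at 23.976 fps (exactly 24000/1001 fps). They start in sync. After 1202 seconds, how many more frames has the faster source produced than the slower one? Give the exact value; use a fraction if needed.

A emits 24 × 1202 = 28848 frames; B emits 24000/1001 × 1202 = 28848000/1001.
Difference = 28848/1001 frames (≈ 28.8192); B is behind A.

28848/1001 frames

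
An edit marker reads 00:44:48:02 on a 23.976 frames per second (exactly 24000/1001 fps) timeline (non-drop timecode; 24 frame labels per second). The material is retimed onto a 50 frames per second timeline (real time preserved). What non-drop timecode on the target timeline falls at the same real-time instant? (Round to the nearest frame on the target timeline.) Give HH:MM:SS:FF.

00:44:50:39

Source frame index: (0×3600 + 44×60 + 48) × 24 + 2 = 64514.
Real time: 64514 / (24000/1001) = 32289257/12000 s.
Target frame: (32289257/12000) × (50) = 32289257/240 ≈ 134538.571 → 134539.
At 50 labels/s: frame 134539 → 00:44:50:39.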